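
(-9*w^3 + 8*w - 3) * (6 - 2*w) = 18*w^4 - 54*w^3 - 16*w^2 + 54*w - 18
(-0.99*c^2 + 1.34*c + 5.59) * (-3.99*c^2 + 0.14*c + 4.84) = 3.9501*c^4 - 5.4852*c^3 - 26.9081*c^2 + 7.2682*c + 27.0556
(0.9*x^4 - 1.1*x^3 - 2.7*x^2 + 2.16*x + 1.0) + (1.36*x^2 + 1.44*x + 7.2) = 0.9*x^4 - 1.1*x^3 - 1.34*x^2 + 3.6*x + 8.2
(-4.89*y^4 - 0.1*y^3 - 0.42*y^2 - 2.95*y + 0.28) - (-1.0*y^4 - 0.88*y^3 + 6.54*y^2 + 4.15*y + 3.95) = -3.89*y^4 + 0.78*y^3 - 6.96*y^2 - 7.1*y - 3.67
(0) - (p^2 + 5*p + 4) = -p^2 - 5*p - 4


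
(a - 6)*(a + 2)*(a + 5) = a^3 + a^2 - 32*a - 60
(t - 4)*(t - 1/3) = t^2 - 13*t/3 + 4/3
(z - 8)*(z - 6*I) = z^2 - 8*z - 6*I*z + 48*I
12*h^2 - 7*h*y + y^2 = (-4*h + y)*(-3*h + y)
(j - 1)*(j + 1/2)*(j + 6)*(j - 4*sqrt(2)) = j^4 - 4*sqrt(2)*j^3 + 11*j^3/2 - 22*sqrt(2)*j^2 - 7*j^2/2 - 3*j + 14*sqrt(2)*j + 12*sqrt(2)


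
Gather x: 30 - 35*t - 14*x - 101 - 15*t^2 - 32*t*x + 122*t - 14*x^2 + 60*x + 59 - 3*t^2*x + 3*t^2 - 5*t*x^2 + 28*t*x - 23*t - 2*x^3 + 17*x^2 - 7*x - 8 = -12*t^2 + 64*t - 2*x^3 + x^2*(3 - 5*t) + x*(-3*t^2 - 4*t + 39) - 20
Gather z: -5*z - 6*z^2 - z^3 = -z^3 - 6*z^2 - 5*z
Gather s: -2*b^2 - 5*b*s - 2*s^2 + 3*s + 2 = -2*b^2 - 2*s^2 + s*(3 - 5*b) + 2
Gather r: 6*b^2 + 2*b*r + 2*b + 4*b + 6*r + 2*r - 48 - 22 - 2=6*b^2 + 6*b + r*(2*b + 8) - 72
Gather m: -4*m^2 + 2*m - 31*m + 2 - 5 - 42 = -4*m^2 - 29*m - 45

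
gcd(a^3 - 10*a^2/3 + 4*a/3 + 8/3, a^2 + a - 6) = a - 2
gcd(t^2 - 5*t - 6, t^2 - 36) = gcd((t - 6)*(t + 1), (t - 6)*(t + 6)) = t - 6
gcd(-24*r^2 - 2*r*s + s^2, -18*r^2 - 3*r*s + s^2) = 6*r - s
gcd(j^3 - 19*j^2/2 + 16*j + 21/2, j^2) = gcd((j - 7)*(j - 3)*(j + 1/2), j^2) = 1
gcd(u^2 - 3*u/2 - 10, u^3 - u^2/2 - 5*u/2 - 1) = 1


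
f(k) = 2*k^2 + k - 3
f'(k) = 4*k + 1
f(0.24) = -2.64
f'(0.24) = 1.96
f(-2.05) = 3.36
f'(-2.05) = -7.20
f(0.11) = -2.87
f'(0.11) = 1.44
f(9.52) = 187.78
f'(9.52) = 39.08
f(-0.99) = -2.03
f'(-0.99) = -2.96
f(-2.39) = 6.03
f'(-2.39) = -8.56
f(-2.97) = 11.67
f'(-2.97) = -10.88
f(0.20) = -2.72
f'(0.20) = 1.80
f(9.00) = 168.00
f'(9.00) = 37.00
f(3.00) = 18.00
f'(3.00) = 13.00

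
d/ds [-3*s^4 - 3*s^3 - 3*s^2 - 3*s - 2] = -12*s^3 - 9*s^2 - 6*s - 3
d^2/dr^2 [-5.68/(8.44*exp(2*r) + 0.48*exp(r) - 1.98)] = (-5.68*(16.88*exp(r) + 0.48)*(33.76*exp(r) + 0.96)*exp(r) + (191.7568*exp(r) + 2.7264)*(8.44*exp(2*r) + 0.48*exp(r) - 1.98))*exp(r)/(8.44*exp(2*r) + 0.48*exp(r) - 1.98)^3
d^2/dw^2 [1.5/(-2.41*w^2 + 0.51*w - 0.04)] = (17.4243*w^2 - 3.6873*w - 1.5*(4.82*w - 0.51)*(9.64*w - 1.02) + 0.2892)/(2.41*w^2 - 0.51*w + 0.04)^3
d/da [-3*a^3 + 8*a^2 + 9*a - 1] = -9*a^2 + 16*a + 9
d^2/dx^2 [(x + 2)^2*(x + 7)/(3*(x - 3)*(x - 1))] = 2*(89*x^3 - 51*x^2 - 597*x + 847)/(3*(x^6 - 12*x^5 + 57*x^4 - 136*x^3 + 171*x^2 - 108*x + 27))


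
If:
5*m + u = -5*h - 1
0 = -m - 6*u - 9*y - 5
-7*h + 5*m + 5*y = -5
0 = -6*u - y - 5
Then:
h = 1170/2737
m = -1256/2737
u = -2307/2737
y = 157/2737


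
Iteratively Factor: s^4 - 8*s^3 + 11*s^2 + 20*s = (s)*(s^3 - 8*s^2 + 11*s + 20) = s*(s - 5)*(s^2 - 3*s - 4) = s*(s - 5)*(s + 1)*(s - 4)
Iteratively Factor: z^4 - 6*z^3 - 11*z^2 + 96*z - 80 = (z - 1)*(z^3 - 5*z^2 - 16*z + 80) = (z - 5)*(z - 1)*(z^2 - 16) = (z - 5)*(z - 4)*(z - 1)*(z + 4)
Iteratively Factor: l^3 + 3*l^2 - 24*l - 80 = (l + 4)*(l^2 - l - 20) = (l + 4)^2*(l - 5)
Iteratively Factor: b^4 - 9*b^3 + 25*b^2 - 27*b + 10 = (b - 2)*(b^3 - 7*b^2 + 11*b - 5) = (b - 5)*(b - 2)*(b^2 - 2*b + 1) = (b - 5)*(b - 2)*(b - 1)*(b - 1)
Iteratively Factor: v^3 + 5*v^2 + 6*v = (v + 3)*(v^2 + 2*v) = (v + 2)*(v + 3)*(v)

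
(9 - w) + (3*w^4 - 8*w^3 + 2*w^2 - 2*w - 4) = 3*w^4 - 8*w^3 + 2*w^2 - 3*w + 5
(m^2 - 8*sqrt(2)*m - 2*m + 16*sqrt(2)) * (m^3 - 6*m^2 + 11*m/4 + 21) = m^5 - 8*sqrt(2)*m^4 - 8*m^4 + 59*m^3/4 + 64*sqrt(2)*m^3 - 118*sqrt(2)*m^2 + 31*m^2/2 - 124*sqrt(2)*m - 42*m + 336*sqrt(2)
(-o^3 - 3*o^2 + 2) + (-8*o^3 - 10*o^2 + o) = -9*o^3 - 13*o^2 + o + 2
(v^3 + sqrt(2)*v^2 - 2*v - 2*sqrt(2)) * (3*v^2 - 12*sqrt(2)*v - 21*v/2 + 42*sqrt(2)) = 3*v^5 - 9*sqrt(2)*v^4 - 21*v^4/2 - 30*v^3 + 63*sqrt(2)*v^3/2 + 18*sqrt(2)*v^2 + 105*v^2 - 63*sqrt(2)*v + 48*v - 168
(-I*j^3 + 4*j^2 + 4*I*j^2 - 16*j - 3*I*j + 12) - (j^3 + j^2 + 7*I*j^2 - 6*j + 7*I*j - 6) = -j^3 - I*j^3 + 3*j^2 - 3*I*j^2 - 10*j - 10*I*j + 18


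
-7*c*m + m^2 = m*(-7*c + m)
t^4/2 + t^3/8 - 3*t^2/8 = t^2*(t/2 + 1/2)*(t - 3/4)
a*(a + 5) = a^2 + 5*a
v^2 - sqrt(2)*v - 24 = (v - 4*sqrt(2))*(v + 3*sqrt(2))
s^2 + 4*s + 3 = (s + 1)*(s + 3)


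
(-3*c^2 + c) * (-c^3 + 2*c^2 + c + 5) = 3*c^5 - 7*c^4 - c^3 - 14*c^2 + 5*c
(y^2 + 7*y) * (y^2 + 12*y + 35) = y^4 + 19*y^3 + 119*y^2 + 245*y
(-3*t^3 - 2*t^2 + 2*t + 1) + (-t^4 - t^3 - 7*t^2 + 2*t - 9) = -t^4 - 4*t^3 - 9*t^2 + 4*t - 8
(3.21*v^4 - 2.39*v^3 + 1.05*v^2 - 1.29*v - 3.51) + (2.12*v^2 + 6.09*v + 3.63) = 3.21*v^4 - 2.39*v^3 + 3.17*v^2 + 4.8*v + 0.12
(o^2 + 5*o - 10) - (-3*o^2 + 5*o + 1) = 4*o^2 - 11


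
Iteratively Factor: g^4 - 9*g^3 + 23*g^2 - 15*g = (g - 5)*(g^3 - 4*g^2 + 3*g) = (g - 5)*(g - 1)*(g^2 - 3*g) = (g - 5)*(g - 3)*(g - 1)*(g)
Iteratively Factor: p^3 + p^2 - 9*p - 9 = (p + 1)*(p^2 - 9) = (p + 1)*(p + 3)*(p - 3)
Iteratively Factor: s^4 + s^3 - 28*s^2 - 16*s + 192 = (s + 4)*(s^3 - 3*s^2 - 16*s + 48) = (s - 3)*(s + 4)*(s^2 - 16) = (s - 4)*(s - 3)*(s + 4)*(s + 4)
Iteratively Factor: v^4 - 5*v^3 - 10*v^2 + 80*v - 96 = (v + 4)*(v^3 - 9*v^2 + 26*v - 24) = (v - 3)*(v + 4)*(v^2 - 6*v + 8) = (v - 3)*(v - 2)*(v + 4)*(v - 4)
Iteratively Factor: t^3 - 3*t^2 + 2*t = (t - 1)*(t^2 - 2*t) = t*(t - 1)*(t - 2)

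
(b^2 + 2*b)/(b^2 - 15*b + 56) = b*(b + 2)/(b^2 - 15*b + 56)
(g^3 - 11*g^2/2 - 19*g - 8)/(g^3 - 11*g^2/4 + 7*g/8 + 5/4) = 4*(g^2 - 6*g - 16)/(4*g^2 - 13*g + 10)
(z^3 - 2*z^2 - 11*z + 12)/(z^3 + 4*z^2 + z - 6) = (z - 4)/(z + 2)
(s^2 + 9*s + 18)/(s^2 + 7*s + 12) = (s + 6)/(s + 4)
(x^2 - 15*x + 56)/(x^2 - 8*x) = (x - 7)/x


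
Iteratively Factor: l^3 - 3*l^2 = (l)*(l^2 - 3*l) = l*(l - 3)*(l)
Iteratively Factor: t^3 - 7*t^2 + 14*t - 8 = (t - 2)*(t^2 - 5*t + 4) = (t - 4)*(t - 2)*(t - 1)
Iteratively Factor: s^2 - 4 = (s + 2)*(s - 2)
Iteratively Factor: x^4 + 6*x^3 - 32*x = (x + 4)*(x^3 + 2*x^2 - 8*x) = (x - 2)*(x + 4)*(x^2 + 4*x) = (x - 2)*(x + 4)^2*(x)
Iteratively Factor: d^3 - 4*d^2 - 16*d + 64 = (d - 4)*(d^2 - 16) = (d - 4)*(d + 4)*(d - 4)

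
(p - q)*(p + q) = p^2 - q^2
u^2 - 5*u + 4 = (u - 4)*(u - 1)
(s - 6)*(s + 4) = s^2 - 2*s - 24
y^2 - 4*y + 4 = (y - 2)^2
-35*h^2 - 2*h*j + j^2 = (-7*h + j)*(5*h + j)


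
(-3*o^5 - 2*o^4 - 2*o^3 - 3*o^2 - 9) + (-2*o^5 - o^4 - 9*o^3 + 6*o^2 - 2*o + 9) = -5*o^5 - 3*o^4 - 11*o^3 + 3*o^2 - 2*o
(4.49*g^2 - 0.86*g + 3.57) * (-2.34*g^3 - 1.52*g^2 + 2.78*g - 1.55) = -10.5066*g^5 - 4.8124*g^4 + 5.4356*g^3 - 14.7767*g^2 + 11.2576*g - 5.5335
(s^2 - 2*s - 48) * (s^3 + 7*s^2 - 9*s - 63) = s^5 + 5*s^4 - 71*s^3 - 381*s^2 + 558*s + 3024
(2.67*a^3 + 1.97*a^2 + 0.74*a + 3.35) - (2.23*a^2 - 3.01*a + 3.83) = 2.67*a^3 - 0.26*a^2 + 3.75*a - 0.48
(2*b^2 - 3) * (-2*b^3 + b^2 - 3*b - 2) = -4*b^5 + 2*b^4 - 7*b^2 + 9*b + 6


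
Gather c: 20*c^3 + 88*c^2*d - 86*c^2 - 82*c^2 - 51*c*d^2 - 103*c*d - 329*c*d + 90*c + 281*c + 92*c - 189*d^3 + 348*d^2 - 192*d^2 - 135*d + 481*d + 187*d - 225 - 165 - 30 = 20*c^3 + c^2*(88*d - 168) + c*(-51*d^2 - 432*d + 463) - 189*d^3 + 156*d^2 + 533*d - 420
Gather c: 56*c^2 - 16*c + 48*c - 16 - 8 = 56*c^2 + 32*c - 24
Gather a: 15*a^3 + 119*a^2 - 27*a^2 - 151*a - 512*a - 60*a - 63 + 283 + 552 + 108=15*a^3 + 92*a^2 - 723*a + 880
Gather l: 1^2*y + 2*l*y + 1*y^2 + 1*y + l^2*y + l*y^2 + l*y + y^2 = l^2*y + l*(y^2 + 3*y) + 2*y^2 + 2*y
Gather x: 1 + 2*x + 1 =2*x + 2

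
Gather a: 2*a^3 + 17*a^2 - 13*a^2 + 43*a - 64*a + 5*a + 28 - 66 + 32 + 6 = 2*a^3 + 4*a^2 - 16*a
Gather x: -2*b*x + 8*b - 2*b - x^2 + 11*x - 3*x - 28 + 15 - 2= 6*b - x^2 + x*(8 - 2*b) - 15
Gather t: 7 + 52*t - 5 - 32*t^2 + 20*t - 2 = -32*t^2 + 72*t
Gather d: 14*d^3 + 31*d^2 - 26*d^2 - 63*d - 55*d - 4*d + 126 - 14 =14*d^3 + 5*d^2 - 122*d + 112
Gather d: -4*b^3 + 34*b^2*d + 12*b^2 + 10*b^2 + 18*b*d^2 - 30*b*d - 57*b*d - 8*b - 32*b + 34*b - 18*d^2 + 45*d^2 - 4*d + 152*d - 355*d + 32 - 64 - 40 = -4*b^3 + 22*b^2 - 6*b + d^2*(18*b + 27) + d*(34*b^2 - 87*b - 207) - 72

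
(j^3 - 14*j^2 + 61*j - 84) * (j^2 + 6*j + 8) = j^5 - 8*j^4 - 15*j^3 + 170*j^2 - 16*j - 672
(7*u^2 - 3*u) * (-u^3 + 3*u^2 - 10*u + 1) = -7*u^5 + 24*u^4 - 79*u^3 + 37*u^2 - 3*u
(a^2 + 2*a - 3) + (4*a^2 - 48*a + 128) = 5*a^2 - 46*a + 125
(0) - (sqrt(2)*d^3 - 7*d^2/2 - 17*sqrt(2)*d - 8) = -sqrt(2)*d^3 + 7*d^2/2 + 17*sqrt(2)*d + 8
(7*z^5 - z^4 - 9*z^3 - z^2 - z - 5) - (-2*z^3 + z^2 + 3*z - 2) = 7*z^5 - z^4 - 7*z^3 - 2*z^2 - 4*z - 3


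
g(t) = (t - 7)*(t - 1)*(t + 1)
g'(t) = (t - 7)*(t - 1) + (t - 7)*(t + 1) + (t - 1)*(t + 1) = 3*t^2 - 14*t - 1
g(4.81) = -48.48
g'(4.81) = 1.07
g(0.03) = 6.96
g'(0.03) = -1.42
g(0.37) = 5.72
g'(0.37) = -5.77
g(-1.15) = -2.63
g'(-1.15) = 19.07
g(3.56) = -40.16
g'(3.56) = -12.82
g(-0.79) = 2.93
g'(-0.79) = 11.93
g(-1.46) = -9.57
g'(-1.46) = 25.83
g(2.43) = -22.42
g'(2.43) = -17.31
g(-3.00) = -80.00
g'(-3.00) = 68.00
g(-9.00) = -1280.00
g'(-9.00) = 368.00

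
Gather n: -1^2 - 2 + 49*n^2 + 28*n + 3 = 49*n^2 + 28*n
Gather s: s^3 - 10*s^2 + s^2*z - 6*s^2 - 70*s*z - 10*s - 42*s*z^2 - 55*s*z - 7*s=s^3 + s^2*(z - 16) + s*(-42*z^2 - 125*z - 17)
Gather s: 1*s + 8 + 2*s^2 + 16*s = 2*s^2 + 17*s + 8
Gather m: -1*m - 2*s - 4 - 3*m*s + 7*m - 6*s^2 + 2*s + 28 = m*(6 - 3*s) - 6*s^2 + 24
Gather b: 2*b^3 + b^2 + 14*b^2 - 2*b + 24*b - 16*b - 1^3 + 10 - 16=2*b^3 + 15*b^2 + 6*b - 7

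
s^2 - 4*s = s*(s - 4)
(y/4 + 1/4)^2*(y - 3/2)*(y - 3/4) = y^4/16 - y^3/64 - 19*y^2/128 + 9/128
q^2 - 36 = (q - 6)*(q + 6)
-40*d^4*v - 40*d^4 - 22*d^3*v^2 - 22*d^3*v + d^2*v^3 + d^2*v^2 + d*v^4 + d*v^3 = (-5*d + v)*(2*d + v)*(4*d + v)*(d*v + d)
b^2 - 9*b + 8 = (b - 8)*(b - 1)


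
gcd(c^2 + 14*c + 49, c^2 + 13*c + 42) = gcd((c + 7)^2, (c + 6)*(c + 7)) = c + 7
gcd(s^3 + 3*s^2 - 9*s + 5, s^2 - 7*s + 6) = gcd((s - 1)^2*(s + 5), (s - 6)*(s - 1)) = s - 1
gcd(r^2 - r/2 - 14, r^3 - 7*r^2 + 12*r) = r - 4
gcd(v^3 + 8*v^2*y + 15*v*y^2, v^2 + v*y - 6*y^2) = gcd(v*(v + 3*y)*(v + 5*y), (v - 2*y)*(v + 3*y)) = v + 3*y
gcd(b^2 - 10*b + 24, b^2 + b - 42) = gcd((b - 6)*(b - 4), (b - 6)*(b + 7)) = b - 6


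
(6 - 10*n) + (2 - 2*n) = 8 - 12*n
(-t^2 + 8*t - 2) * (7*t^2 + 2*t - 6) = -7*t^4 + 54*t^3 + 8*t^2 - 52*t + 12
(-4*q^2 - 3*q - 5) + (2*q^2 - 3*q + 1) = -2*q^2 - 6*q - 4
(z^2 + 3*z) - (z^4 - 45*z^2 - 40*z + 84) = -z^4 + 46*z^2 + 43*z - 84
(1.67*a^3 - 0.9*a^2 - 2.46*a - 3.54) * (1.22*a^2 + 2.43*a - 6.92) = 2.0374*a^5 + 2.9601*a^4 - 16.7446*a^3 - 4.0686*a^2 + 8.421*a + 24.4968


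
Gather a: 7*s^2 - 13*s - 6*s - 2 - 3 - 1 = 7*s^2 - 19*s - 6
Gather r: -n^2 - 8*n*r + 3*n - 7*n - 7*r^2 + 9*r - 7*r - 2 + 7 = -n^2 - 4*n - 7*r^2 + r*(2 - 8*n) + 5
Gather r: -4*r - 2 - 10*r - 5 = -14*r - 7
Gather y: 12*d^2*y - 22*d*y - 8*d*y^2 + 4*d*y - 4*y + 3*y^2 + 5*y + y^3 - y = y^3 + y^2*(3 - 8*d) + y*(12*d^2 - 18*d)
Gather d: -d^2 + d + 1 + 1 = -d^2 + d + 2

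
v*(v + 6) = v^2 + 6*v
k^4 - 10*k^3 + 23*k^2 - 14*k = k*(k - 7)*(k - 2)*(k - 1)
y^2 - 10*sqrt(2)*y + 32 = (y - 8*sqrt(2))*(y - 2*sqrt(2))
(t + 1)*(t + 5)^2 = t^3 + 11*t^2 + 35*t + 25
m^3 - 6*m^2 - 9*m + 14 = (m - 7)*(m - 1)*(m + 2)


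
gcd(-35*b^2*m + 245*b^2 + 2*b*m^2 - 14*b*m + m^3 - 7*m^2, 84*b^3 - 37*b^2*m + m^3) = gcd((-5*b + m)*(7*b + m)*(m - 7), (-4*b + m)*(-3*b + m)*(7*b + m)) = 7*b + m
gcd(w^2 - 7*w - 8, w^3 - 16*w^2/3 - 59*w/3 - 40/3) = w^2 - 7*w - 8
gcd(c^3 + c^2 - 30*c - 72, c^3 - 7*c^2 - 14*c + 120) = c^2 - 2*c - 24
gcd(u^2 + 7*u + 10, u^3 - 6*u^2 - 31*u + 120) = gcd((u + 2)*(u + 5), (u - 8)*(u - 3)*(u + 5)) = u + 5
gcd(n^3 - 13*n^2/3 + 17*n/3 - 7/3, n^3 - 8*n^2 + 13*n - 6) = n^2 - 2*n + 1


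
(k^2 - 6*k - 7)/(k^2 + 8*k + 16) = (k^2 - 6*k - 7)/(k^2 + 8*k + 16)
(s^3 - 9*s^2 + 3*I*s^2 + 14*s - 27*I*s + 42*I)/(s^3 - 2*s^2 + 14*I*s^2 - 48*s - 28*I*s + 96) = (s^2 + s*(-7 + 3*I) - 21*I)/(s^2 + 14*I*s - 48)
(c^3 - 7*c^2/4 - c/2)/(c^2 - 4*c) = (4*c^2 - 7*c - 2)/(4*(c - 4))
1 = 1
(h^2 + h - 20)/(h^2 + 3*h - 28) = (h + 5)/(h + 7)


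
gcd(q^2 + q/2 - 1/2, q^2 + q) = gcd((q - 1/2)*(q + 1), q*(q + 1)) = q + 1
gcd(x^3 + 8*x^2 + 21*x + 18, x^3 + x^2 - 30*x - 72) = x + 3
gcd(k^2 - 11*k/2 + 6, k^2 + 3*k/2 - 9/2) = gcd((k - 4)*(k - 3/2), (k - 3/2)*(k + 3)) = k - 3/2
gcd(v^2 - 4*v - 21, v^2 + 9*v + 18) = v + 3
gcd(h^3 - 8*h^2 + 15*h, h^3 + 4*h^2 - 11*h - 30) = h - 3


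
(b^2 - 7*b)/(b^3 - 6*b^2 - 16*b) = (7 - b)/(-b^2 + 6*b + 16)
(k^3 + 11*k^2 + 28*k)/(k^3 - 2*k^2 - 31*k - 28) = k*(k + 7)/(k^2 - 6*k - 7)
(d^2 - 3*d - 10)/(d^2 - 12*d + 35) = (d + 2)/(d - 7)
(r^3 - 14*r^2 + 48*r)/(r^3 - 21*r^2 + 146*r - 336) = r/(r - 7)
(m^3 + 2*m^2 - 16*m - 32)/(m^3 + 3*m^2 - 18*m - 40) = (m + 4)/(m + 5)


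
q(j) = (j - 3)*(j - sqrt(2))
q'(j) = 2*j - 3 - sqrt(2)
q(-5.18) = 53.94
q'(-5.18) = -14.77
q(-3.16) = 28.18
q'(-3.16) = -10.73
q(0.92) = 1.03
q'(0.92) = -2.57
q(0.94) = 0.98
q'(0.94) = -2.53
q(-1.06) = 10.05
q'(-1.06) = -6.53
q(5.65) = 11.22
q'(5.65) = 6.89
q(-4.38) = 42.76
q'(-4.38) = -13.17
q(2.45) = -0.57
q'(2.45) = 0.49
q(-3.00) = 26.49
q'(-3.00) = -10.41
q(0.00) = 4.24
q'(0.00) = -4.41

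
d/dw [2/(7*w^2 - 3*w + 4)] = 2*(3 - 14*w)/(7*w^2 - 3*w + 4)^2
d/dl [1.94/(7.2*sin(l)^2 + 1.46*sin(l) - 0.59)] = -(27.936*sin(l) + 2.8324)*cos(l)/(7.2*sin(l)^2 + 1.46*sin(l) - 0.59)^2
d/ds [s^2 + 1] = 2*s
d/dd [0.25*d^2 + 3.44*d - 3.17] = 0.5*d + 3.44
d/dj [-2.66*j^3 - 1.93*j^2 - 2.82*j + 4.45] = -7.98*j^2 - 3.86*j - 2.82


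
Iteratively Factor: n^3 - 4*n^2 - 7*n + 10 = (n + 2)*(n^2 - 6*n + 5) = (n - 1)*(n + 2)*(n - 5)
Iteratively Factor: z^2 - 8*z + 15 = (z - 5)*(z - 3)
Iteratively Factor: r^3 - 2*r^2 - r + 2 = (r - 2)*(r^2 - 1) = (r - 2)*(r - 1)*(r + 1)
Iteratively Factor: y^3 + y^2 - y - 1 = (y - 1)*(y^2 + 2*y + 1) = (y - 1)*(y + 1)*(y + 1)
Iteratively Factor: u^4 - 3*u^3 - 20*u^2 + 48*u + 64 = (u + 4)*(u^3 - 7*u^2 + 8*u + 16) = (u - 4)*(u + 4)*(u^2 - 3*u - 4) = (u - 4)*(u + 1)*(u + 4)*(u - 4)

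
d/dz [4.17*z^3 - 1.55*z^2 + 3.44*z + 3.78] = 12.51*z^2 - 3.1*z + 3.44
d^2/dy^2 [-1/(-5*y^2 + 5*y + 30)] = 2*(y^2 - y - (2*y - 1)^2 - 6)/(5*(-y^2 + y + 6)^3)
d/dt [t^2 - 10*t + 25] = 2*t - 10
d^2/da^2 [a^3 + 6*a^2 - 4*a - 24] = 6*a + 12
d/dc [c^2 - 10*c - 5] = 2*c - 10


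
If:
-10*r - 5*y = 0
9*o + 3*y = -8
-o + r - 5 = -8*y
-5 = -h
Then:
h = 5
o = -50/47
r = -37/141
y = 74/141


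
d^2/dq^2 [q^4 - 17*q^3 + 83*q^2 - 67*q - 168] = 12*q^2 - 102*q + 166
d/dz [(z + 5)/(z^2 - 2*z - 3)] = (z^2 - 2*z - 2*(z - 1)*(z + 5) - 3)/(-z^2 + 2*z + 3)^2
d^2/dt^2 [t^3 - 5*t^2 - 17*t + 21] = 6*t - 10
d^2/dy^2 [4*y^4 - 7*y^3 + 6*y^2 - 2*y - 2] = 48*y^2 - 42*y + 12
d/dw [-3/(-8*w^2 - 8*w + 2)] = 6*(-2*w - 1)/(4*w^2 + 4*w - 1)^2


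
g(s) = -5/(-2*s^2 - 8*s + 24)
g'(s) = -5*(4*s + 8)/(-2*s^2 - 8*s + 24)^2 = 5*(-s - 2)/(s^2 + 4*s - 12)^2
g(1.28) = -0.48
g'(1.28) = -0.60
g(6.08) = 0.05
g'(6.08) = -0.02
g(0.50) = -0.26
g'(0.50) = -0.13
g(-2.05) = -0.16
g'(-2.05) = 0.00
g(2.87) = 0.32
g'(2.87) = -0.41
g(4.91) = 0.08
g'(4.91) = -0.03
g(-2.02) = -0.16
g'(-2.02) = 0.00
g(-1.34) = -0.16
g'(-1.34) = -0.01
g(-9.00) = 0.08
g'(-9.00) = 0.03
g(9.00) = 0.02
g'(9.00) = 0.00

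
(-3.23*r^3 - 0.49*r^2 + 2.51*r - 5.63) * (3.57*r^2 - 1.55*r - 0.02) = -11.5311*r^5 + 3.2572*r^4 + 9.7848*r^3 - 23.9798*r^2 + 8.6763*r + 0.1126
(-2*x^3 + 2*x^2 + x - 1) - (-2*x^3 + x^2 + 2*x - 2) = x^2 - x + 1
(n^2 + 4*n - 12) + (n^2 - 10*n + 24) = 2*n^2 - 6*n + 12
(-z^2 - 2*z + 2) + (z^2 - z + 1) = 3 - 3*z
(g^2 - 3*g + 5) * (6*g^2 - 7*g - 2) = 6*g^4 - 25*g^3 + 49*g^2 - 29*g - 10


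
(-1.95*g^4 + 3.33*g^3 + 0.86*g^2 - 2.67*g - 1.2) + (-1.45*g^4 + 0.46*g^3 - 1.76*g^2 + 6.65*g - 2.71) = -3.4*g^4 + 3.79*g^3 - 0.9*g^2 + 3.98*g - 3.91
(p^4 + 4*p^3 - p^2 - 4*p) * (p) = p^5 + 4*p^4 - p^3 - 4*p^2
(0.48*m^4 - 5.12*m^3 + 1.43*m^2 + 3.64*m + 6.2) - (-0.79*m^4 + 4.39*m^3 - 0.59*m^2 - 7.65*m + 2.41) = 1.27*m^4 - 9.51*m^3 + 2.02*m^2 + 11.29*m + 3.79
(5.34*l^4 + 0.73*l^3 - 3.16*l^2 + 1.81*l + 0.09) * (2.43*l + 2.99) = 12.9762*l^5 + 17.7405*l^4 - 5.4961*l^3 - 5.0501*l^2 + 5.6306*l + 0.2691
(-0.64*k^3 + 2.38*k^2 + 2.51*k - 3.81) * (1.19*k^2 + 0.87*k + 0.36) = -0.7616*k^5 + 2.2754*k^4 + 4.8271*k^3 - 1.4934*k^2 - 2.4111*k - 1.3716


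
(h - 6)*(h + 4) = h^2 - 2*h - 24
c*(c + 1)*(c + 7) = c^3 + 8*c^2 + 7*c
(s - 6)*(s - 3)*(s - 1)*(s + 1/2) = s^4 - 19*s^3/2 + 22*s^2 - 9*s/2 - 9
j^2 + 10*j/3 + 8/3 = (j + 4/3)*(j + 2)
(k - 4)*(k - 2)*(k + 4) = k^3 - 2*k^2 - 16*k + 32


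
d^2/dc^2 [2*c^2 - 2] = 4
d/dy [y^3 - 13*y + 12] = 3*y^2 - 13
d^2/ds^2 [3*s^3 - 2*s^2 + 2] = 18*s - 4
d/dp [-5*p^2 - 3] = -10*p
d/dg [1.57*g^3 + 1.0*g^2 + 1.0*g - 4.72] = 4.71*g^2 + 2.0*g + 1.0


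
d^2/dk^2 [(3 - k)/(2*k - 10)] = -2/(k - 5)^3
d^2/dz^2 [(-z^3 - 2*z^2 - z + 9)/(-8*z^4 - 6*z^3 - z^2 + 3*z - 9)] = 2*(64*z^9 + 384*z^8 + 648*z^7 - 5158*z^6 - 6870*z^5 - 4446*z^4 - 1451*z^3 + 3888*z^2 + 1755*z + 189)/(512*z^12 + 1152*z^11 + 1056*z^10 - 72*z^9 + 996*z^8 + 2142*z^7 + 1513*z^6 - 819*z^5 + 1026*z^4 + 1269*z^3 + 486*z^2 - 729*z + 729)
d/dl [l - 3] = 1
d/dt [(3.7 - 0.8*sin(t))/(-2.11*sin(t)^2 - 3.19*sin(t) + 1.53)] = (-1.688*sin(t)^2 + 15.614*sin(t) + 10.579)*cos(t)/(4.4521*sin(t)^4 + 13.4618*sin(t)^3 + 3.7195*sin(t)^2 - 9.7614*sin(t) + 2.3409)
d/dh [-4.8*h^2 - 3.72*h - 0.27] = -9.6*h - 3.72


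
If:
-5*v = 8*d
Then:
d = -5*v/8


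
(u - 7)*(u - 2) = u^2 - 9*u + 14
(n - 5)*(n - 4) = n^2 - 9*n + 20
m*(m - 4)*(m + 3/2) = m^3 - 5*m^2/2 - 6*m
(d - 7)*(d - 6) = d^2 - 13*d + 42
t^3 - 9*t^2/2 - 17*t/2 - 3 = (t - 6)*(t + 1/2)*(t + 1)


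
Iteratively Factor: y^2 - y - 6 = (y + 2)*(y - 3)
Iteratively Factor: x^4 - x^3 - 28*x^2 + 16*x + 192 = (x - 4)*(x^3 + 3*x^2 - 16*x - 48) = (x - 4)*(x + 4)*(x^2 - x - 12) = (x - 4)^2*(x + 4)*(x + 3)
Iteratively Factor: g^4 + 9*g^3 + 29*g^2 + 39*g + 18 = (g + 3)*(g^3 + 6*g^2 + 11*g + 6) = (g + 3)^2*(g^2 + 3*g + 2) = (g + 2)*(g + 3)^2*(g + 1)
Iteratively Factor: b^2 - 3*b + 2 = (b - 1)*(b - 2)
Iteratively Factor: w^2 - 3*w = (w - 3)*(w)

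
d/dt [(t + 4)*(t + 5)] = 2*t + 9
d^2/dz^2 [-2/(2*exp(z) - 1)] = (-8*exp(z) - 4)*exp(z)/(2*exp(z) - 1)^3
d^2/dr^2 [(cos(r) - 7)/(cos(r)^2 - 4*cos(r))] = (8*(cos(r) - 7)*(cos(r) - 2)^2*sin(r)^2 - (cos(r) - 4)^2*cos(r)^3 + 2*(cos(r) - 4)*(14*cos(r) - 10*cos(2*r) + cos(3*r) + 1)*cos(r))/((cos(r) - 4)^3*cos(r)^3)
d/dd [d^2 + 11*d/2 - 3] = 2*d + 11/2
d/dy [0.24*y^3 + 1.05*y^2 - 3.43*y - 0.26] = 0.72*y^2 + 2.1*y - 3.43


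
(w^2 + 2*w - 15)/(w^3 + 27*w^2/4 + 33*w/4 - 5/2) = 4*(w - 3)/(4*w^2 + 7*w - 2)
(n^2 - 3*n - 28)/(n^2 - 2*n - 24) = (n - 7)/(n - 6)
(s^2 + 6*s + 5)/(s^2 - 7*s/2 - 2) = 2*(s^2 + 6*s + 5)/(2*s^2 - 7*s - 4)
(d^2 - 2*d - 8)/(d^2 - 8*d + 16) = (d + 2)/(d - 4)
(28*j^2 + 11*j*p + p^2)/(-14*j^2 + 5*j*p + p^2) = (4*j + p)/(-2*j + p)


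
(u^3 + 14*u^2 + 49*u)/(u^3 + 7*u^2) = (u + 7)/u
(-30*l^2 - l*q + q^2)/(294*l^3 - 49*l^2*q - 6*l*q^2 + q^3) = (5*l + q)/(-49*l^2 + q^2)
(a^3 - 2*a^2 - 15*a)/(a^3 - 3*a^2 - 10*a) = (a + 3)/(a + 2)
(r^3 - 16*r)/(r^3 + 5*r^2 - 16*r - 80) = r/(r + 5)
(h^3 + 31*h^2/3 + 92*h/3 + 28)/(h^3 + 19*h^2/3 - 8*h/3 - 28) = (h + 2)/(h - 2)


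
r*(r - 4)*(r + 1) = r^3 - 3*r^2 - 4*r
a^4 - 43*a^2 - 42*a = a*(a - 7)*(a + 1)*(a + 6)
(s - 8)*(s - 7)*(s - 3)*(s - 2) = s^4 - 20*s^3 + 137*s^2 - 370*s + 336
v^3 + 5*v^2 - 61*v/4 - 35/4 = (v - 5/2)*(v + 1/2)*(v + 7)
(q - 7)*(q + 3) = q^2 - 4*q - 21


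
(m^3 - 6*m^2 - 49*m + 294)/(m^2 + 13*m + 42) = (m^2 - 13*m + 42)/(m + 6)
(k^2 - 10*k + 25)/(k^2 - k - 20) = (k - 5)/(k + 4)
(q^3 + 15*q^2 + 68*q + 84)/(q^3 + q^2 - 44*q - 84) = (q + 7)/(q - 7)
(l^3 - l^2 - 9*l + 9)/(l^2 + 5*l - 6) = (l^2 - 9)/(l + 6)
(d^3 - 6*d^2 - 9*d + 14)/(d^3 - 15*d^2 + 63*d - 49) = (d + 2)/(d - 7)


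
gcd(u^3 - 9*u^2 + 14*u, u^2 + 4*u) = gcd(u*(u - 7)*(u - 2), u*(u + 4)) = u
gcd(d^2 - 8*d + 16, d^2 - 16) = d - 4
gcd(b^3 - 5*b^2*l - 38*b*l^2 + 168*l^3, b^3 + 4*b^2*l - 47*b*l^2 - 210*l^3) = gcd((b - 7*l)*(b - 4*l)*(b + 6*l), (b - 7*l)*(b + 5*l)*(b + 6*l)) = b^2 - b*l - 42*l^2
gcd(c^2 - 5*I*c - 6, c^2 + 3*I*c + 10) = c - 2*I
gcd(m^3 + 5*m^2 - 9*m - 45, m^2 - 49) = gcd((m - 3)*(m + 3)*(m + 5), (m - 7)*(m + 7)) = 1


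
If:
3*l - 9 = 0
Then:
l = 3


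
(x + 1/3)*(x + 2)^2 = x^3 + 13*x^2/3 + 16*x/3 + 4/3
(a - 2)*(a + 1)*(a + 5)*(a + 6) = a^4 + 10*a^3 + 17*a^2 - 52*a - 60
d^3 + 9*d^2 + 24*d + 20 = (d + 2)^2*(d + 5)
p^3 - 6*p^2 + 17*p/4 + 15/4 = (p - 5)*(p - 3/2)*(p + 1/2)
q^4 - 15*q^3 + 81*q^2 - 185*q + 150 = (q - 5)^2*(q - 3)*(q - 2)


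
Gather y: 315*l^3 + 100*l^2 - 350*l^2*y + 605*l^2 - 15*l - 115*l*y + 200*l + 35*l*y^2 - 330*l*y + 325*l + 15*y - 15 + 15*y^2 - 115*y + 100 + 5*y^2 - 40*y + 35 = 315*l^3 + 705*l^2 + 510*l + y^2*(35*l + 20) + y*(-350*l^2 - 445*l - 140) + 120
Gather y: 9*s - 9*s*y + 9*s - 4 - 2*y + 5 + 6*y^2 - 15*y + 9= 18*s + 6*y^2 + y*(-9*s - 17) + 10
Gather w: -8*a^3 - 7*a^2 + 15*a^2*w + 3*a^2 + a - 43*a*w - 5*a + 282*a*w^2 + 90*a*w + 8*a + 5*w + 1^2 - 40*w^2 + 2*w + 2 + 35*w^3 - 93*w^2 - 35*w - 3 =-8*a^3 - 4*a^2 + 4*a + 35*w^3 + w^2*(282*a - 133) + w*(15*a^2 + 47*a - 28)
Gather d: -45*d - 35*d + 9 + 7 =16 - 80*d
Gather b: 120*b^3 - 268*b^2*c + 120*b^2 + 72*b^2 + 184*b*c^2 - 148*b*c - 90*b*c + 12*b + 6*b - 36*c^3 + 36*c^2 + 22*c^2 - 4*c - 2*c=120*b^3 + b^2*(192 - 268*c) + b*(184*c^2 - 238*c + 18) - 36*c^3 + 58*c^2 - 6*c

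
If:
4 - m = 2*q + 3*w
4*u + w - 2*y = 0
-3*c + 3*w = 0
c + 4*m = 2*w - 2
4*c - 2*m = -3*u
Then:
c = -6*y/11 - 4/11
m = -3*y/22 - 13/22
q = 39*y/44 + 125/44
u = 7*y/11 + 1/11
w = -6*y/11 - 4/11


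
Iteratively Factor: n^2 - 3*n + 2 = (n - 1)*(n - 2)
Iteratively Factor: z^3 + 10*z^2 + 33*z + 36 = (z + 3)*(z^2 + 7*z + 12) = (z + 3)^2*(z + 4)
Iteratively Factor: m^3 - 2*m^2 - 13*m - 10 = (m + 1)*(m^2 - 3*m - 10) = (m - 5)*(m + 1)*(m + 2)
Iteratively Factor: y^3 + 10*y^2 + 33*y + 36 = (y + 3)*(y^2 + 7*y + 12) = (y + 3)^2*(y + 4)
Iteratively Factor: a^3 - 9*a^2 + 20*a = (a)*(a^2 - 9*a + 20) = a*(a - 4)*(a - 5)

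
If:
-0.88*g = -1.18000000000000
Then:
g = 1.34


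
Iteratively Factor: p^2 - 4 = (p + 2)*(p - 2)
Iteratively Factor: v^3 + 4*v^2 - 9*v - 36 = (v + 4)*(v^2 - 9) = (v - 3)*(v + 4)*(v + 3)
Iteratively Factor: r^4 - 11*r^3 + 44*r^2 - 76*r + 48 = (r - 4)*(r^3 - 7*r^2 + 16*r - 12) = (r - 4)*(r - 2)*(r^2 - 5*r + 6) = (r - 4)*(r - 2)^2*(r - 3)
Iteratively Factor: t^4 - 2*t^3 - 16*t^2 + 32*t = (t)*(t^3 - 2*t^2 - 16*t + 32) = t*(t - 4)*(t^2 + 2*t - 8) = t*(t - 4)*(t - 2)*(t + 4)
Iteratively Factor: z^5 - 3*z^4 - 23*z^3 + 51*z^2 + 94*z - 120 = (z - 5)*(z^4 + 2*z^3 - 13*z^2 - 14*z + 24) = (z - 5)*(z + 2)*(z^3 - 13*z + 12) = (z - 5)*(z - 1)*(z + 2)*(z^2 + z - 12) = (z - 5)*(z - 1)*(z + 2)*(z + 4)*(z - 3)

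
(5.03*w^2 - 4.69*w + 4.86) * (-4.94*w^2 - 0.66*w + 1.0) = -24.8482*w^4 + 19.8488*w^3 - 15.883*w^2 - 7.8976*w + 4.86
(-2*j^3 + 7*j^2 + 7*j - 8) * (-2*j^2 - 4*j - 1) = 4*j^5 - 6*j^4 - 40*j^3 - 19*j^2 + 25*j + 8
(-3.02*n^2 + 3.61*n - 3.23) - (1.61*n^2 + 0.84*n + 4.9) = -4.63*n^2 + 2.77*n - 8.13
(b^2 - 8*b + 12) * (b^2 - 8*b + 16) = b^4 - 16*b^3 + 92*b^2 - 224*b + 192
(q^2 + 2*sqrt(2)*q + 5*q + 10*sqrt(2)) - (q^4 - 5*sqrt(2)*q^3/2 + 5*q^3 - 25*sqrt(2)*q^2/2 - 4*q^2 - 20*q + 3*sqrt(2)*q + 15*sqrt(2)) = -q^4 - 5*q^3 + 5*sqrt(2)*q^3/2 + 5*q^2 + 25*sqrt(2)*q^2/2 - sqrt(2)*q + 25*q - 5*sqrt(2)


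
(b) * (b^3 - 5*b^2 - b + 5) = b^4 - 5*b^3 - b^2 + 5*b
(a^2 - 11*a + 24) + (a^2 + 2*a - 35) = 2*a^2 - 9*a - 11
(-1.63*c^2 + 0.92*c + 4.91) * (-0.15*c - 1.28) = 0.2445*c^3 + 1.9484*c^2 - 1.9141*c - 6.2848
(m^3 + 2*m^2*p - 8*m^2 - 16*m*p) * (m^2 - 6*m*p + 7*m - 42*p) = m^5 - 4*m^4*p - m^4 - 12*m^3*p^2 + 4*m^3*p - 56*m^3 + 12*m^2*p^2 + 224*m^2*p + 672*m*p^2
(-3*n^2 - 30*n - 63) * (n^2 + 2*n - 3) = -3*n^4 - 36*n^3 - 114*n^2 - 36*n + 189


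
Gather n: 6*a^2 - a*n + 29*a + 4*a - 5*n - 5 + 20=6*a^2 + 33*a + n*(-a - 5) + 15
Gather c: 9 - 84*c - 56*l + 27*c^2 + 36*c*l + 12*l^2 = 27*c^2 + c*(36*l - 84) + 12*l^2 - 56*l + 9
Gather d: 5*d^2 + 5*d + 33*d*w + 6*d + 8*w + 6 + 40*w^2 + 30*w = 5*d^2 + d*(33*w + 11) + 40*w^2 + 38*w + 6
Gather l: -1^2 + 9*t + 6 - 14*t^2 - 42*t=-14*t^2 - 33*t + 5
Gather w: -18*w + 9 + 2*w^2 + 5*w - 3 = 2*w^2 - 13*w + 6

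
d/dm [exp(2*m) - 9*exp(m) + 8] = (2*exp(m) - 9)*exp(m)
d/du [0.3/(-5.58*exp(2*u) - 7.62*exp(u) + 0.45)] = (3.348*exp(u) + 2.286)*exp(u)/(5.58*exp(2*u) + 7.62*exp(u) - 0.45)^2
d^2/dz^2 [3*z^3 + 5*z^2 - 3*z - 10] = 18*z + 10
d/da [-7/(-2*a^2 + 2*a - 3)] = 14*(1 - 2*a)/(2*a^2 - 2*a + 3)^2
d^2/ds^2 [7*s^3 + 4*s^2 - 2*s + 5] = 42*s + 8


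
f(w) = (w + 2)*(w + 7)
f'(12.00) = 33.00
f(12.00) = 266.00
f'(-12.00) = -15.00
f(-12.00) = 50.00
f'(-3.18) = 2.64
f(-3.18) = -4.51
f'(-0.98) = 7.04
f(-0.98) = 6.14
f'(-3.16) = 2.68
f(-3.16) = -4.45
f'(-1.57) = 5.86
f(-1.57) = 2.33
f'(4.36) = 17.72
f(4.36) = 72.25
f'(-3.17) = 2.66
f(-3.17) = -4.48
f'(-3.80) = 1.40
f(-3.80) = -5.76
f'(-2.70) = 3.60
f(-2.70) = -3.01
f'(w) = 2*w + 9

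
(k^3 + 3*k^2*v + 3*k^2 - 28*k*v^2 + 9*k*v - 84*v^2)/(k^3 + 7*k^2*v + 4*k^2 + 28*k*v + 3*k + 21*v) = (k - 4*v)/(k + 1)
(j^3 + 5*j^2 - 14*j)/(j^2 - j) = (j^2 + 5*j - 14)/(j - 1)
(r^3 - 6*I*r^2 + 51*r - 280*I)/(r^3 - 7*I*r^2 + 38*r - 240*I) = (r + 7*I)/(r + 6*I)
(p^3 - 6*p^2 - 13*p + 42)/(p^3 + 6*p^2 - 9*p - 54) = (p^2 - 9*p + 14)/(p^2 + 3*p - 18)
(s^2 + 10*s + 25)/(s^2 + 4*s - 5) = (s + 5)/(s - 1)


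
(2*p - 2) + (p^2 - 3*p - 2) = p^2 - p - 4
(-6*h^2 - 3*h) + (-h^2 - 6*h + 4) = -7*h^2 - 9*h + 4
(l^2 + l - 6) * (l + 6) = l^3 + 7*l^2 - 36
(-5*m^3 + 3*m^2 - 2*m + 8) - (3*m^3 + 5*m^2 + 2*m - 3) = -8*m^3 - 2*m^2 - 4*m + 11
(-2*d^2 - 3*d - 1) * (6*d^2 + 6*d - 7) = -12*d^4 - 30*d^3 - 10*d^2 + 15*d + 7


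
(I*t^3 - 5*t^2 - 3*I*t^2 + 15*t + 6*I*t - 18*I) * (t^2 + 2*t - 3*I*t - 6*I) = I*t^5 - 2*t^4 - I*t^4 + 2*t^3 + 15*I*t^3 + 30*t^2 - 21*I*t^2 - 18*t - 126*I*t - 108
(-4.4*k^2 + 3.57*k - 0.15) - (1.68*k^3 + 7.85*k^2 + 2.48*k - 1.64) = -1.68*k^3 - 12.25*k^2 + 1.09*k + 1.49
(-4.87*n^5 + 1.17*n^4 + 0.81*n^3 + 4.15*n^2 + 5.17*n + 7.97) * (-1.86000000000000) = 9.0582*n^5 - 2.1762*n^4 - 1.5066*n^3 - 7.719*n^2 - 9.6162*n - 14.8242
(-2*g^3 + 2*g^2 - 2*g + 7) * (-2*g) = 4*g^4 - 4*g^3 + 4*g^2 - 14*g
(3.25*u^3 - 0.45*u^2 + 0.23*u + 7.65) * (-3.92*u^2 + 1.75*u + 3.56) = -12.74*u^5 + 7.4515*u^4 + 9.8809*u^3 - 31.1875*u^2 + 14.2063*u + 27.234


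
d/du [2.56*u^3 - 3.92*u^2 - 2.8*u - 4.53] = 7.68*u^2 - 7.84*u - 2.8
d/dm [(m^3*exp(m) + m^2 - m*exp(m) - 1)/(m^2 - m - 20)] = (m^5*exp(m) - 23*m^3*exp(m) - 58*m^2*exp(m) - m^2 + 20*m*exp(m) - 38*m + 20*exp(m) - 1)/(m^4 - 2*m^3 - 39*m^2 + 40*m + 400)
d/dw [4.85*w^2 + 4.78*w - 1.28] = 9.7*w + 4.78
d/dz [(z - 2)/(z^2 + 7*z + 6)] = (z^2 + 7*z - (z - 2)*(2*z + 7) + 6)/(z^2 + 7*z + 6)^2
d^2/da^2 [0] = 0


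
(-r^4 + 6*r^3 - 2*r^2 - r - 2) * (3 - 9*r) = 9*r^5 - 57*r^4 + 36*r^3 + 3*r^2 + 15*r - 6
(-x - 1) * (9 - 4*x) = 4*x^2 - 5*x - 9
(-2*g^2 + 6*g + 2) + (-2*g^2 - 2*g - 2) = -4*g^2 + 4*g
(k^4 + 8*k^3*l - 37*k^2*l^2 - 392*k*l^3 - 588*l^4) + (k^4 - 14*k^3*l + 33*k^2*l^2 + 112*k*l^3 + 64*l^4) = 2*k^4 - 6*k^3*l - 4*k^2*l^2 - 280*k*l^3 - 524*l^4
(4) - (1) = 3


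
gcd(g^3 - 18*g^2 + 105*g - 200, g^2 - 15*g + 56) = g - 8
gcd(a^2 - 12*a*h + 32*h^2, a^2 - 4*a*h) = a - 4*h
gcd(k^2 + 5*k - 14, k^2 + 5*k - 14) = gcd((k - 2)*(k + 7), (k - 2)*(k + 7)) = k^2 + 5*k - 14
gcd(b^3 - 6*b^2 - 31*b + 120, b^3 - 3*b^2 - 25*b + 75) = b^2 + 2*b - 15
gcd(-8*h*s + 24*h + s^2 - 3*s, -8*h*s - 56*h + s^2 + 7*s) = -8*h + s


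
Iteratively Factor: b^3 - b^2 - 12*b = (b - 4)*(b^2 + 3*b) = b*(b - 4)*(b + 3)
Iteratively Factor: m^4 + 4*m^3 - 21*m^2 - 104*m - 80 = (m - 5)*(m^3 + 9*m^2 + 24*m + 16) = (m - 5)*(m + 4)*(m^2 + 5*m + 4) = (m - 5)*(m + 4)^2*(m + 1)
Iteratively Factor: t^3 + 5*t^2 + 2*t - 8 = (t - 1)*(t^2 + 6*t + 8) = (t - 1)*(t + 4)*(t + 2)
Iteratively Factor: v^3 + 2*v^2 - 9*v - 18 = (v - 3)*(v^2 + 5*v + 6) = (v - 3)*(v + 2)*(v + 3)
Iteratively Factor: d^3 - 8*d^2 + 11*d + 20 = (d + 1)*(d^2 - 9*d + 20) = (d - 5)*(d + 1)*(d - 4)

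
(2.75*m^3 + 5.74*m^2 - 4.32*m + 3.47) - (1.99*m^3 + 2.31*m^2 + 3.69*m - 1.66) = 0.76*m^3 + 3.43*m^2 - 8.01*m + 5.13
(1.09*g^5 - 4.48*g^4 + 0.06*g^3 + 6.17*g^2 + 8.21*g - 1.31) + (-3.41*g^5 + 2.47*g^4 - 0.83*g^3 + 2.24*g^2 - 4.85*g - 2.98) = -2.32*g^5 - 2.01*g^4 - 0.77*g^3 + 8.41*g^2 + 3.36*g - 4.29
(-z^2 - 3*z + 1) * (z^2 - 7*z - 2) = -z^4 + 4*z^3 + 24*z^2 - z - 2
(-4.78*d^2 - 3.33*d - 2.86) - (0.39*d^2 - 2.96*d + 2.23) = -5.17*d^2 - 0.37*d - 5.09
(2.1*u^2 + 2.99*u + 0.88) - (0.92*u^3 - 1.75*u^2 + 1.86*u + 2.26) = -0.92*u^3 + 3.85*u^2 + 1.13*u - 1.38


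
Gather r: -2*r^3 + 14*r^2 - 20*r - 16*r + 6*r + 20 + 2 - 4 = -2*r^3 + 14*r^2 - 30*r + 18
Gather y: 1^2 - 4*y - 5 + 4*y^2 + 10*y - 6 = 4*y^2 + 6*y - 10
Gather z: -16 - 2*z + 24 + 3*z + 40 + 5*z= 6*z + 48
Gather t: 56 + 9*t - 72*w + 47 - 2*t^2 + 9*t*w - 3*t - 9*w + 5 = -2*t^2 + t*(9*w + 6) - 81*w + 108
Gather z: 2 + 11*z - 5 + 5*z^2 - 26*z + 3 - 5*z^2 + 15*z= 0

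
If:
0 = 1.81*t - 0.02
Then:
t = 0.01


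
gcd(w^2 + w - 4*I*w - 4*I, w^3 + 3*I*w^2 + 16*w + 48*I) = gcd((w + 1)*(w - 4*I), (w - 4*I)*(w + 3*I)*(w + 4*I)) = w - 4*I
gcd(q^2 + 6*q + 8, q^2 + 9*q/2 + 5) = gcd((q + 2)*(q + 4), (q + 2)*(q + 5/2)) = q + 2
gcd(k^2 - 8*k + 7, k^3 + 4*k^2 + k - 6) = k - 1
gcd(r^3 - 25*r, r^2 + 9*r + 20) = r + 5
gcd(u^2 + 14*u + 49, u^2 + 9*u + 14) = u + 7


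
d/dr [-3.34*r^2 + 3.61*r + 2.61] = 3.61 - 6.68*r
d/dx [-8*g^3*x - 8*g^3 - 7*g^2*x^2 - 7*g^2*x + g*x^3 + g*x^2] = g*(-8*g^2 - 14*g*x - 7*g + 3*x^2 + 2*x)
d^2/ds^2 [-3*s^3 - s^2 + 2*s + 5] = -18*s - 2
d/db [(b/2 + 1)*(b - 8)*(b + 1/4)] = 3*b^2/2 - 23*b/4 - 35/4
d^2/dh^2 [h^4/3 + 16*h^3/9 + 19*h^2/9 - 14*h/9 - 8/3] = 4*h^2 + 32*h/3 + 38/9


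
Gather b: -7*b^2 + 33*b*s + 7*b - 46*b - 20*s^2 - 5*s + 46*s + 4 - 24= -7*b^2 + b*(33*s - 39) - 20*s^2 + 41*s - 20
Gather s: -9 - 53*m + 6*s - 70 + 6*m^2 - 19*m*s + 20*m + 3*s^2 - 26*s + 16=6*m^2 - 33*m + 3*s^2 + s*(-19*m - 20) - 63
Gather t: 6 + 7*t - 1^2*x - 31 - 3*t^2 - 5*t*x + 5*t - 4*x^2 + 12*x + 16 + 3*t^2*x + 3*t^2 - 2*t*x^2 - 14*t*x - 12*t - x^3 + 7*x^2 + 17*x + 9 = 3*t^2*x + t*(-2*x^2 - 19*x) - x^3 + 3*x^2 + 28*x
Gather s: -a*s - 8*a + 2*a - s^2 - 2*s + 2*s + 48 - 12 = -a*s - 6*a - s^2 + 36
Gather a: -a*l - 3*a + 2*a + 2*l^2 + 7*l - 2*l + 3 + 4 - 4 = a*(-l - 1) + 2*l^2 + 5*l + 3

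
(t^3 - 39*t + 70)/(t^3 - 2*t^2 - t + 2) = (t^2 + 2*t - 35)/(t^2 - 1)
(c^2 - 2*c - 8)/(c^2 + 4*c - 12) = (c^2 - 2*c - 8)/(c^2 + 4*c - 12)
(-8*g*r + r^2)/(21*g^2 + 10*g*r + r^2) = r*(-8*g + r)/(21*g^2 + 10*g*r + r^2)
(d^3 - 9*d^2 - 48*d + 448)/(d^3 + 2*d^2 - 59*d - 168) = (d - 8)/(d + 3)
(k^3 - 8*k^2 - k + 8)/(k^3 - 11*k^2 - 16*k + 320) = (k^2 - 1)/(k^2 - 3*k - 40)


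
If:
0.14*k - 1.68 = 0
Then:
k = 12.00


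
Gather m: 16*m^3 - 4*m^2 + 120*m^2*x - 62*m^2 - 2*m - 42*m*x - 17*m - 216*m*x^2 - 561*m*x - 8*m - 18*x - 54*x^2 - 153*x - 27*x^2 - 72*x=16*m^3 + m^2*(120*x - 66) + m*(-216*x^2 - 603*x - 27) - 81*x^2 - 243*x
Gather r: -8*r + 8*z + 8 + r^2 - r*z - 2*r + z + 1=r^2 + r*(-z - 10) + 9*z + 9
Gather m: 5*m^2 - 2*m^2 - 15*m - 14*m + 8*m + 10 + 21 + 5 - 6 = 3*m^2 - 21*m + 30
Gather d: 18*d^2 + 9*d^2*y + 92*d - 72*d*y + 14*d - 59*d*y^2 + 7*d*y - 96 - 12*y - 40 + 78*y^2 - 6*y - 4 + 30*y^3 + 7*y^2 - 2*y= d^2*(9*y + 18) + d*(-59*y^2 - 65*y + 106) + 30*y^3 + 85*y^2 - 20*y - 140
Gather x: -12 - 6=-18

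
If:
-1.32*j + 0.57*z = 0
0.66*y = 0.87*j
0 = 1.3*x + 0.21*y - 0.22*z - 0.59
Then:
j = 0.431818181818182*z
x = 0.077280673871583*z + 0.453846153846154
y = 0.569214876033058*z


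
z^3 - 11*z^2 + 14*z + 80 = (z - 8)*(z - 5)*(z + 2)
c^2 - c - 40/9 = (c - 8/3)*(c + 5/3)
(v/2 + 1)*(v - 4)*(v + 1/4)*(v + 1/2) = v^4/2 - 5*v^3/8 - 75*v^2/16 - 25*v/8 - 1/2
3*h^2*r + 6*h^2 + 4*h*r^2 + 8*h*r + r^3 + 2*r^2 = (h + r)*(3*h + r)*(r + 2)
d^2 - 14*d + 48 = (d - 8)*(d - 6)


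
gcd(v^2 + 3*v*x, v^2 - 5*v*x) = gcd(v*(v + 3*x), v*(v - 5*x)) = v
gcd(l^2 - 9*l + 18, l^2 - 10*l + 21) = l - 3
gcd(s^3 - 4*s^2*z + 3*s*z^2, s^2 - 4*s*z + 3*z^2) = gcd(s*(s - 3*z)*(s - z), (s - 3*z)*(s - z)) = s^2 - 4*s*z + 3*z^2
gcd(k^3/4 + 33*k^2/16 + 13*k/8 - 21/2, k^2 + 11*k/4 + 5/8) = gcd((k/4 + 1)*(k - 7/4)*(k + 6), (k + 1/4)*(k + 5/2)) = 1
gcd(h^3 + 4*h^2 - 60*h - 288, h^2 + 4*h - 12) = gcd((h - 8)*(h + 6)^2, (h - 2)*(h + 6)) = h + 6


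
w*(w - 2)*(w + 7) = w^3 + 5*w^2 - 14*w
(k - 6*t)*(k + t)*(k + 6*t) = k^3 + k^2*t - 36*k*t^2 - 36*t^3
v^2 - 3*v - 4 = (v - 4)*(v + 1)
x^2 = x^2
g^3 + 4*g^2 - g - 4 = (g - 1)*(g + 1)*(g + 4)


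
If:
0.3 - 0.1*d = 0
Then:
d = 3.00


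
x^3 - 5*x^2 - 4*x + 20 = (x - 5)*(x - 2)*(x + 2)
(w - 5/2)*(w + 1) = w^2 - 3*w/2 - 5/2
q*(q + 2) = q^2 + 2*q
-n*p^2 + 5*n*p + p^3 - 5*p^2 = p*(-n + p)*(p - 5)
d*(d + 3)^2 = d^3 + 6*d^2 + 9*d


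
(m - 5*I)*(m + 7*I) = m^2 + 2*I*m + 35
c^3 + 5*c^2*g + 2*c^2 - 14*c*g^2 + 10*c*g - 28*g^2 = (c + 2)*(c - 2*g)*(c + 7*g)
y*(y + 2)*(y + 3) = y^3 + 5*y^2 + 6*y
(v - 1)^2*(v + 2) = v^3 - 3*v + 2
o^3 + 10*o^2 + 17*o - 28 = (o - 1)*(o + 4)*(o + 7)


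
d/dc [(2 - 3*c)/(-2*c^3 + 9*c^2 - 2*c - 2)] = (-12*c^3 + 39*c^2 - 36*c + 10)/(4*c^6 - 36*c^5 + 89*c^4 - 28*c^3 - 32*c^2 + 8*c + 4)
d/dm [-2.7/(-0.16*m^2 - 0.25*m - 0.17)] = (-0.864*m - 0.675)/(0.16*m^2 + 0.25*m + 0.17)^2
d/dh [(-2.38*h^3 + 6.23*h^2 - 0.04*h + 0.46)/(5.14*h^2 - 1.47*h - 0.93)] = (-12.2332*h^4 + 6.99720000000001*h^3 - 2.3123*h^2 - 16.3166*h + 0.7134)/(26.4196*h^4 - 15.1116*h^3 - 7.3995*h^2 + 2.7342*h + 0.8649)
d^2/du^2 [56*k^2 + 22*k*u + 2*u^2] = 4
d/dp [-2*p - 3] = -2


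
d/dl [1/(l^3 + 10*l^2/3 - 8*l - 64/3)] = 3*(-9*l^2 - 20*l + 24)/(3*l^3 + 10*l^2 - 24*l - 64)^2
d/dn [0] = 0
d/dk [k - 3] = 1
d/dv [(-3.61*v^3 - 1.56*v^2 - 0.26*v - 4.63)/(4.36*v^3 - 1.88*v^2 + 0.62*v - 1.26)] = (13.5884*v^4 - 2.2092*v^3 + 72.7502*v^2 - 13.4776*v + 3.1982)/(19.0096*v^6 - 16.3936*v^5 + 8.9408*v^4 - 13.3184*v^3 + 5.122*v^2 - 1.5624*v + 1.5876)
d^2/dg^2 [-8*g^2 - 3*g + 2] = -16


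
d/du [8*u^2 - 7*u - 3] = 16*u - 7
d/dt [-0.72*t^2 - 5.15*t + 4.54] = -1.44*t - 5.15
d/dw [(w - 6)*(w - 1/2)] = 2*w - 13/2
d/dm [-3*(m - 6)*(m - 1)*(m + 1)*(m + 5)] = -12*m^3 + 9*m^2 + 186*m - 3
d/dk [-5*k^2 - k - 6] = -10*k - 1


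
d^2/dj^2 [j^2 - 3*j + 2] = 2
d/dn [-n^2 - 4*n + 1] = -2*n - 4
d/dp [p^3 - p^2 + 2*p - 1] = 3*p^2 - 2*p + 2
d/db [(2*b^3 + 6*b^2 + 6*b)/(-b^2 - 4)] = 2*(-b^4 - 9*b^2 - 24*b - 12)/(b^4 + 8*b^2 + 16)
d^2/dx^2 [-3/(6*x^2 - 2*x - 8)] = 3*(-9*x^2 + 3*x + (6*x - 1)^2 + 12)/(-3*x^2 + x + 4)^3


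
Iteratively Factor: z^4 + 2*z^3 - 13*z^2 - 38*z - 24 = (z - 4)*(z^3 + 6*z^2 + 11*z + 6) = (z - 4)*(z + 2)*(z^2 + 4*z + 3) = (z - 4)*(z + 2)*(z + 3)*(z + 1)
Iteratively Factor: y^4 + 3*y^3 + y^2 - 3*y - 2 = (y - 1)*(y^3 + 4*y^2 + 5*y + 2) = (y - 1)*(y + 1)*(y^2 + 3*y + 2) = (y - 1)*(y + 1)*(y + 2)*(y + 1)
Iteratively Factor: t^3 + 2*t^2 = (t + 2)*(t^2) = t*(t + 2)*(t)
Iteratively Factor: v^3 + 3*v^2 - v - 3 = (v + 3)*(v^2 - 1) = (v + 1)*(v + 3)*(v - 1)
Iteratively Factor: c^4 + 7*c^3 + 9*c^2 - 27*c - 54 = (c - 2)*(c^3 + 9*c^2 + 27*c + 27) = (c - 2)*(c + 3)*(c^2 + 6*c + 9) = (c - 2)*(c + 3)^2*(c + 3)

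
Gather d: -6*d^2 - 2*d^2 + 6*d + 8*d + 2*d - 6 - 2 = -8*d^2 + 16*d - 8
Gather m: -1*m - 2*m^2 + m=-2*m^2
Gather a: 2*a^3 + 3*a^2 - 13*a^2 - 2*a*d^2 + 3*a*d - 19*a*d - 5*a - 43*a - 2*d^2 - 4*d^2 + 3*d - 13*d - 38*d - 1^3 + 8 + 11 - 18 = 2*a^3 - 10*a^2 + a*(-2*d^2 - 16*d - 48) - 6*d^2 - 48*d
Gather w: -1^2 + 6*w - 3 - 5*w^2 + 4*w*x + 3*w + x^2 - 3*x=-5*w^2 + w*(4*x + 9) + x^2 - 3*x - 4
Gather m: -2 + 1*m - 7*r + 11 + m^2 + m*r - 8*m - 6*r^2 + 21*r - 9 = m^2 + m*(r - 7) - 6*r^2 + 14*r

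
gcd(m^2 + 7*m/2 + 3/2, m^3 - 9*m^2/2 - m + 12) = 1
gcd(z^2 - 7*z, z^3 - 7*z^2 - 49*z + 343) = z - 7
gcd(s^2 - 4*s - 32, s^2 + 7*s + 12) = s + 4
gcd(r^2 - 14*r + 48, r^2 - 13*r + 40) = r - 8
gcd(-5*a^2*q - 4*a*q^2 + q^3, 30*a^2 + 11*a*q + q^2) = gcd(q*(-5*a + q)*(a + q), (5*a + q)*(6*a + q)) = 1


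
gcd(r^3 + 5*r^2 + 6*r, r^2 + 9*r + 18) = r + 3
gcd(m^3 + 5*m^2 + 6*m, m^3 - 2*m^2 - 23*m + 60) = 1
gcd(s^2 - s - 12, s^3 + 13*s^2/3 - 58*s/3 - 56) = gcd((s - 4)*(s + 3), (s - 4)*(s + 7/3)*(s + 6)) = s - 4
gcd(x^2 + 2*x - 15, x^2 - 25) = x + 5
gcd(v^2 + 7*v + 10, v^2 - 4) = v + 2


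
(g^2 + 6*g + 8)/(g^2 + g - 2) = (g + 4)/(g - 1)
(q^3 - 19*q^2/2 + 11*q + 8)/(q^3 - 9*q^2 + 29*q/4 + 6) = 2*(q - 2)/(2*q - 3)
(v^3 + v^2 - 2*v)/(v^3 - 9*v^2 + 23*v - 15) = v*(v + 2)/(v^2 - 8*v + 15)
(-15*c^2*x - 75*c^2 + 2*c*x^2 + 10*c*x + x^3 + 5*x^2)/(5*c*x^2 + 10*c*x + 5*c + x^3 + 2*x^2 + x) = (-3*c*x - 15*c + x^2 + 5*x)/(x^2 + 2*x + 1)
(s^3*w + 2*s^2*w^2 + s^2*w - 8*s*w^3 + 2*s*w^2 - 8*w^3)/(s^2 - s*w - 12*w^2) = w*(-s^3 - 2*s^2*w - s^2 + 8*s*w^2 - 2*s*w + 8*w^2)/(-s^2 + s*w + 12*w^2)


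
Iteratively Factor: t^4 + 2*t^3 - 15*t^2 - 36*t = (t + 3)*(t^3 - t^2 - 12*t) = (t - 4)*(t + 3)*(t^2 + 3*t) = t*(t - 4)*(t + 3)*(t + 3)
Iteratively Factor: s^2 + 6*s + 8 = (s + 2)*(s + 4)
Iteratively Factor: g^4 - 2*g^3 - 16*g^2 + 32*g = (g)*(g^3 - 2*g^2 - 16*g + 32) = g*(g + 4)*(g^2 - 6*g + 8) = g*(g - 2)*(g + 4)*(g - 4)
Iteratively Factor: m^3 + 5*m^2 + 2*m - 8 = (m - 1)*(m^2 + 6*m + 8) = (m - 1)*(m + 2)*(m + 4)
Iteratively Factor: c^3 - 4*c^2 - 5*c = (c)*(c^2 - 4*c - 5) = c*(c + 1)*(c - 5)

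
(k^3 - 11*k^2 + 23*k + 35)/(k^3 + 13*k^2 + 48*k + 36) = (k^2 - 12*k + 35)/(k^2 + 12*k + 36)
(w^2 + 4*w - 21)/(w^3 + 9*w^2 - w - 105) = 1/(w + 5)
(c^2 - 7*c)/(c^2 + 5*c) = (c - 7)/(c + 5)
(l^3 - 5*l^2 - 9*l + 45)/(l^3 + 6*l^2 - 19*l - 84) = (l^2 - 8*l + 15)/(l^2 + 3*l - 28)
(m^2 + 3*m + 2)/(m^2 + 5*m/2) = 2*(m^2 + 3*m + 2)/(m*(2*m + 5))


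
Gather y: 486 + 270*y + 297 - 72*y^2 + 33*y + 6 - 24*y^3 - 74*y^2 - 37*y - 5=-24*y^3 - 146*y^2 + 266*y + 784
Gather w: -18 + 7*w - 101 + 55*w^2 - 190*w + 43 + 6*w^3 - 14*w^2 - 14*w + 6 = 6*w^3 + 41*w^2 - 197*w - 70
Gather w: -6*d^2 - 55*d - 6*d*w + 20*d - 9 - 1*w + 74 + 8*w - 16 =-6*d^2 - 35*d + w*(7 - 6*d) + 49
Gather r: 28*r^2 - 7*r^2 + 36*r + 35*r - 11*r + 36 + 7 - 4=21*r^2 + 60*r + 39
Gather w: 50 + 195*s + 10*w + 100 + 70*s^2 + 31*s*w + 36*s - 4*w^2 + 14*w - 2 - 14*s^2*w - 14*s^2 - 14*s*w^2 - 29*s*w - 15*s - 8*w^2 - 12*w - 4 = 56*s^2 + 216*s + w^2*(-14*s - 12) + w*(-14*s^2 + 2*s + 12) + 144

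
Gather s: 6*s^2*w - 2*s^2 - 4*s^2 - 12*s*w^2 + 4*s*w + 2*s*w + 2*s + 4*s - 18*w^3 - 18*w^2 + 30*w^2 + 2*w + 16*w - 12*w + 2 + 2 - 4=s^2*(6*w - 6) + s*(-12*w^2 + 6*w + 6) - 18*w^3 + 12*w^2 + 6*w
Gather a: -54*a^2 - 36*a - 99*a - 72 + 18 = -54*a^2 - 135*a - 54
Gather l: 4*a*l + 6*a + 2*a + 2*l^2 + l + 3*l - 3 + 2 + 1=8*a + 2*l^2 + l*(4*a + 4)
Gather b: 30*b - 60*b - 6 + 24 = 18 - 30*b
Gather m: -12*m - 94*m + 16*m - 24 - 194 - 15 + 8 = -90*m - 225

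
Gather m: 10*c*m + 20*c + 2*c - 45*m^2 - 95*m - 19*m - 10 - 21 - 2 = 22*c - 45*m^2 + m*(10*c - 114) - 33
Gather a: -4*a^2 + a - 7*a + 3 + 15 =-4*a^2 - 6*a + 18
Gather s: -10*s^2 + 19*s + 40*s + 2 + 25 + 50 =-10*s^2 + 59*s + 77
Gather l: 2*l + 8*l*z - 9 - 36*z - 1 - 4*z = l*(8*z + 2) - 40*z - 10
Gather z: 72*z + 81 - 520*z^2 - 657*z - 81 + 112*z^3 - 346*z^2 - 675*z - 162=112*z^3 - 866*z^2 - 1260*z - 162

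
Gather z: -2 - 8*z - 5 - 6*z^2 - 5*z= -6*z^2 - 13*z - 7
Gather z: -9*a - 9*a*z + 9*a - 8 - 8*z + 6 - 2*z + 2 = z*(-9*a - 10)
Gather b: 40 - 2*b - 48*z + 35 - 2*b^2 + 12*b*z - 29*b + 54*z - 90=-2*b^2 + b*(12*z - 31) + 6*z - 15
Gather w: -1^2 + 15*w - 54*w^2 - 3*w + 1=-54*w^2 + 12*w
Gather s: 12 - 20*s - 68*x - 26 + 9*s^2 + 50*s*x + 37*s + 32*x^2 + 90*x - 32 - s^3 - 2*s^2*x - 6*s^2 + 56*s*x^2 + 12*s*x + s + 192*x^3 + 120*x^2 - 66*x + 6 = -s^3 + s^2*(3 - 2*x) + s*(56*x^2 + 62*x + 18) + 192*x^3 + 152*x^2 - 44*x - 40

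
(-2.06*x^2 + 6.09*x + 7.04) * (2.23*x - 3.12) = -4.5938*x^3 + 20.0079*x^2 - 3.3016*x - 21.9648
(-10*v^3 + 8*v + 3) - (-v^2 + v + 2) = -10*v^3 + v^2 + 7*v + 1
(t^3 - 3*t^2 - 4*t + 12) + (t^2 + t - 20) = t^3 - 2*t^2 - 3*t - 8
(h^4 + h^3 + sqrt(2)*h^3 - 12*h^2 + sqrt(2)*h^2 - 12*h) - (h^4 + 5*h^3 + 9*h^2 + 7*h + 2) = -4*h^3 + sqrt(2)*h^3 - 21*h^2 + sqrt(2)*h^2 - 19*h - 2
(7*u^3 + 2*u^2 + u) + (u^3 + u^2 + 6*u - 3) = 8*u^3 + 3*u^2 + 7*u - 3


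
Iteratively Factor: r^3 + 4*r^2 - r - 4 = (r - 1)*(r^2 + 5*r + 4) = (r - 1)*(r + 4)*(r + 1)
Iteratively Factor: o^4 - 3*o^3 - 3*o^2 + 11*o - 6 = (o - 1)*(o^3 - 2*o^2 - 5*o + 6) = (o - 1)^2*(o^2 - o - 6) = (o - 1)^2*(o + 2)*(o - 3)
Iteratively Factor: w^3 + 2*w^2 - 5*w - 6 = (w + 1)*(w^2 + w - 6) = (w + 1)*(w + 3)*(w - 2)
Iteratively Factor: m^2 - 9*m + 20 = (m - 5)*(m - 4)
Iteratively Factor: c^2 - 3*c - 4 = (c + 1)*(c - 4)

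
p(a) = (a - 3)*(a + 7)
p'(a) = 2*a + 4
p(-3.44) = -22.93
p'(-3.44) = -2.88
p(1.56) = -12.33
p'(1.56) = 7.12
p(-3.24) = -23.46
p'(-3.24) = -2.48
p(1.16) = -15.01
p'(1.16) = 6.32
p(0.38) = -19.34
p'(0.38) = 4.76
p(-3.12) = -23.75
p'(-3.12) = -2.24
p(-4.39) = -19.29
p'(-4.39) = -4.78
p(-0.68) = -23.26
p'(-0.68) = 2.64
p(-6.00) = -9.00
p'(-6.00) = -8.00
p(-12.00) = 75.00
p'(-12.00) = -20.00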